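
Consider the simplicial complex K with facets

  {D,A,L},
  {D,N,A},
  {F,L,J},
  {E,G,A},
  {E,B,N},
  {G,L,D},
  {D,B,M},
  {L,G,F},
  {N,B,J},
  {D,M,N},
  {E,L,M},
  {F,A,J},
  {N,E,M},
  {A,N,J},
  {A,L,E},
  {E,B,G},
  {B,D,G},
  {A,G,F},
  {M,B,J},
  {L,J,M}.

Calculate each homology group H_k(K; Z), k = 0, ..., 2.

H_0 ≅ Z,  H_1 ≅ Z ⊕ Z/2Z,  H_2 = 0.

Take the total order A < B < D < E < F < G < J < L < M < N on the vertex set. Then K (dimension 2) consists of the simplices:

  0-simplices (10): A, B, D, E, F, G, J, L, M, N
  1-simplices (30): AD, AE, AF, AG, AJ, AL, AN, BD, BE, BG, BJ, BM, BN, DG, DL, DM, DN, EG, EL, EM, EN, FG, FJ, FL, GL, JL, JM, JN, LM, MN
  2-simplices (20): ADL, ADN, AEG, AEL, AFG, AFJ, AJN, BDG, BDM, BEG, BEN, BJM, BJN, DGL, DMN, ELM, EMN, FGL, FJL, JLM

Hence C_0 ≅ Z^10, C_1 ≅ Z^30, C_2 ≅ Z^20.

Boundary ∂_1: C_1 → C_0 sends each edge [p,q] (with p < q) to q − p. For instance
  ∂AE = E − A.
The 10×30 boundary matrix has rank 9 and Smith normal form diag(1,1,1,1,1,1,1,1,1).

∂_2: C_2 → C_1 maps a triangle to the signed sum of its edges. For instance
  ∂JLM = LM − JM + JL,
  ∂AJN = JN − AN + AJ.
As a 30×20 matrix over Z this has rank 20, with invariant factors (1,1,1,1,1,1,1,1,1,1,1,1,1,1,1,1,1,1,1,2).

From H_k ≅ ker(∂_k) / im(∂_{k+1}) we obtain:

  H_0: rank C_0 − rank ∂_1 = 10 − 9 = 1, and the invariant factors of ∂_1 are all 1, so H_0 ≅ Z.
  H_1: rank ker ∂_1 − rank ∂_2 = (30 − 9) − 20 = 1, and ∂_2 has invariant factor 2 > 1, so H_1 ≅ Z ⊕ Z/2Z.
  H_2: rank ker ∂_2 − rank ∂_3 = (20 − 20) − 0 = 0, and there is no ∂_3, so H_2 ≅ 0.

As a check, the Euler characteristic is 10 − 30 + 20 = 0, which agrees with 1 − 1 + 0 = 0.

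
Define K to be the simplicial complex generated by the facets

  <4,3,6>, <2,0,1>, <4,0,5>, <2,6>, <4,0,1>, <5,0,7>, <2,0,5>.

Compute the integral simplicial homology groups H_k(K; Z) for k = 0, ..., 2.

Take the total order 0 < 1 < 2 < 3 < 4 < 5 < 6 < 7 on the vertex set. Then K (dimension 2) consists of the simplices:

  0-simplices (8): [0], [1], [2], [3], [4], [5], [6], [7]
  1-simplices (14): [0,1], [0,2], [0,4], [0,5], [0,7], [1,2], [1,4], [2,5], [2,6], [3,4], [3,6], [4,5], [4,6], [5,7]
  2-simplices (6): [0,1,2], [0,1,4], [0,2,5], [0,4,5], [0,5,7], [3,4,6]

Hence C_0 ≅ Z^8, C_1 ≅ Z^14, C_2 ≅ Z^6.

∂_1: C_1 → C_0 is given by ∂[p,q] = [q] − [p].
As a 8×14 matrix over Z this has rank 7, with invariant factors (1,1,1,1,1,1,1).

Boundary ∂_2: C_2 → C_1 acts by ∂[p,q,r] = [q,r] − [p,r] + [p,q]. For instance
  ∂[0,1,2] = [1,2] − [0,2] + [0,1],
  ∂[0,2,5] = [2,5] − [0,5] + [0,2].
As a 14×6 matrix over Z this has rank 6, with invariant factors (1,1,1,1,1,1).

Computing H_k = (kernel of ∂_k) / (image of ∂_{k+1}):

  H_0: rank C_0 − rank ∂_1 = 8 − 7 = 1, and the invariant factors of ∂_1 are all 1, so H_0 ≅ Z.
  H_1: rank ker ∂_1 − rank ∂_2 = (14 − 7) − 6 = 1, and the invariant factors of ∂_2 are all 1, so H_1 ≅ Z.
  H_2: rank ker ∂_2 − rank ∂_3 = (6 − 6) − 0 = 0, and there is no ∂_3, so H_2 ≅ 0.

As a check, the Euler characteristic is 8 − 14 + 6 = 0, which agrees with 1 − 1 + 0 = 0.

H_0 ≅ Z,  H_1 ≅ Z,  H_2 = 0.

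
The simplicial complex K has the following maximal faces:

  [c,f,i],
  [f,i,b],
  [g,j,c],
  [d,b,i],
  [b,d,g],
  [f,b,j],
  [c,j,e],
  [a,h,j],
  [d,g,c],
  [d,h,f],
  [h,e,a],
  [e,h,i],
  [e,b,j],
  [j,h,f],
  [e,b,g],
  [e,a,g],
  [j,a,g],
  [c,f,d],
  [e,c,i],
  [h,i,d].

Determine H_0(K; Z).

H_0 ≅ Z.

Take the total order a < b < c < d < e < f < g < h < i < j on the vertex set. Then K (dimension 2) consists of the simplices:

  0-simplices (10): a, b, c, d, e, f, g, h, i, j
  1-simplices (30): ae, ag, ah, aj, bd, be, bf, bg, bi, bj, cd, ce, cf, cg, ci, cj, df, dg, dh, di, eg, eh, ei, ej, fh, fi, fj, gj, hi, hj
  2-simplices (20): aeg, aeh, agj, ahj, bdg, bdi, beg, bej, bfi, bfj, cdf, cdg, cei, cej, cfi, cgj, dfh, dhi, ehi, fhj

so the chain groups are C_0 ≅ Z^10, C_1 ≅ Z^30, C_2 ≅ Z^20.

The boundary map ∂_1: C_1 → C_0 sends each edge [p,q] (with p < q) to q − p. For instance
  ∂ae = e − a.
As a 10×30 matrix over Z this has rank 9, with invariant factors (1,1,1,1,1,1,1,1,1).

∂_2: C_2 → C_1 sends each 2-simplex [p,q,r] to [q,r] − [p,r] + [p,q]. For instance
  ∂beg = eg − bg + be,
  ∂bfi = fi − bi + bf.
This gives a 30×20 integer matrix of rank 20; reducing to Smith normal form yields diagonal entries (1,1,1,1,1,1,1,1,1,1,1,1,1,1,1,1,1,1,1,2).

Computing H_k = (kernel of ∂_k) / (image of ∂_{k+1}):

  H_0: rank C_0 − rank ∂_1 = 10 − 9 = 1, and the invariant factors of ∂_1 are all 1, so H_0 ≅ Z.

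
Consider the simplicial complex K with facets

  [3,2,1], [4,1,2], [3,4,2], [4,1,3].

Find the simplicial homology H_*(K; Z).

We work with the vertex ordering 1 < 2 < 3 < 4. The simplices of K, each written with vertices in increasing order, are:

  0-simplices (4): [1], [2], [3], [4]
  1-simplices (6): [1,2], [1,3], [1,4], [2,3], [2,4], [3,4]
  2-simplices (4): [1,2,3], [1,2,4], [1,3,4], [2,3,4]

giving chain groups C_0 ≅ Z^4, C_1 ≅ Z^6, C_2 ≅ Z^4.

The boundary map ∂_1: C_1 → C_0 is given by ∂[p,q] = [q] − [p].
The 4×6 boundary matrix has rank 3 and Smith normal form diag(1,1,1).

The boundary map ∂_2: C_2 → C_1 acts by ∂[p,q,r] = [q,r] − [p,r] + [p,q]. For instance
  ∂[1,2,3] = [2,3] − [1,3] + [1,2],
  ∂[1,3,4] = [3,4] − [1,4] + [1,3].
This gives a 6×4 integer matrix of rank 3; reducing to Smith normal form yields diagonal entries (1,1,1).

Computing H_k = (kernel of ∂_k) / (image of ∂_{k+1}):

  H_0: rank C_0 − rank ∂_1 = 4 − 3 = 1, and the invariant factors of ∂_1 are all 1, so H_0 ≅ Z.
  H_1: rank ker ∂_1 − rank ∂_2 = (6 − 3) − 3 = 0, and the invariant factors of ∂_2 are all 1, so H_1 ≅ 0.
  H_2: rank ker ∂_2 − rank ∂_3 = (4 − 3) − 0 = 1, and there is no ∂_3, so H_2 ≅ Z.

H_0 ≅ Z,  H_1 = 0,  H_2 ≅ Z.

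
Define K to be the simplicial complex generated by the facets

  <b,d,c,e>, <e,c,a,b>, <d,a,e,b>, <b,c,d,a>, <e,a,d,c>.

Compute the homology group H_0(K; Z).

H_0 = Z.

We work with the vertex ordering a < b < c < d < e. The simplices of K, each written with vertices in increasing order, are:

  0-simplices (5): a, b, c, d, e
  1-simplices (10): ab, ac, ad, ae, bc, bd, be, cd, ce, de
  2-simplices (10): abc, abd, abe, acd, ace, ade, bcd, bce, bde, cde
  3-simplices (5): abcd, abce, abde, acde, bcde

Hence C_0 ≅ Z^5, C_1 ≅ Z^10, C_2 ≅ Z^10, C_3 ≅ Z^5.

∂_1: C_1 → C_0 is given by ∂[p,q] = [q] − [p]. For instance
  ∂ad = d − a.
As a 5×10 matrix over Z this has rank 4, with invariant factors (1,1,1,1).

The boundary map ∂_2: C_2 → C_1 acts by ∂[p,q,r] = [q,r] − [p,r] + [p,q]. For instance
  ∂ade = de − ae + ad,
  ∂abe = be − ae + ab.
The resulting 10×10 matrix has rank 6, and its Smith normal form has invariant factors (1,1,1,1,1,1).

The boundary map ∂_3: C_3 → C_2 sends each 3-simplex σ to the alternating sum Σ_i (−1)^i (σ with its i-th vertex removed). For instance
  ∂bcde = cde − bde + bce − bcd,
  ∂abde = bde − ade + abe − abd.
The 10×5 boundary matrix has rank 4 and Smith normal form diag(1,1,1,1).

From H_k ≅ ker(∂_k) / im(∂_{k+1}) we obtain:

  H_0: rank C_0 − rank ∂_1 = 5 − 4 = 1, and the invariant factors of ∂_1 are all 1, so H_0 = Z.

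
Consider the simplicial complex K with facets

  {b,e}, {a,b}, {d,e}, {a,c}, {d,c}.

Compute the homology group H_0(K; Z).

Order the vertices as a < b < c < d < e. Listing each simplex with vertices in this order, K has dimension 1 with simplices:

  0-simplices (5): a, b, c, d, e
  1-simplices (5): ab, ac, be, cd, de

giving chain groups C_0 ≅ Z^5, C_1 ≅ Z^5.

Boundary ∂_1: C_1 → C_0 sends each edge [p,q] (with p < q) to q − p. For instance
  ∂ac = c − a.
This gives a 5×5 integer matrix of rank 4; reducing to Smith normal form yields diagonal entries (1,1,1,1).

Now H_k = ker ∂_k / im ∂_{k+1}, so:

  H_0: rank C_0 − rank ∂_1 = 5 − 4 = 1, and the invariant factors of ∂_1 are all 1, so H_0 = Z.

H_0 ≅ Z.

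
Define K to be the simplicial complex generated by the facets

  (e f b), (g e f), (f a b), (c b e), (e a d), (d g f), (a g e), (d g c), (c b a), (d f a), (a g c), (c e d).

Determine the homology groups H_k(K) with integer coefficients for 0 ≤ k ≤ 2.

H_0 = Z,  H_1 = Z/2,  H_2 = 0.

We work with the vertex ordering a < b < c < d < e < f < g. The simplices of K, each written with vertices in increasing order, are:

  0-simplices (7): a, b, c, d, e, f, g
  1-simplices (18): ab, ac, ad, ae, af, ag, bc, be, bf, cd, ce, cg, de, df, dg, ef, eg, fg
  2-simplices (12): abc, abf, acg, ade, adf, aeg, bce, bef, cde, cdg, dfg, efg

Hence C_0 ≅ Z^7, C_1 ≅ Z^18, C_2 ≅ Z^12.

∂_1: C_1 → C_0 is given by ∂[p,q] = [q] − [p].
The resulting 7×18 matrix has rank 6, and its Smith normal form has invariant factors (1,1,1,1,1,1).

Boundary ∂_2: C_2 → C_1 acts by ∂[p,q,r] = [q,r] − [p,r] + [p,q]. For instance
  ∂ade = de − ae + ad,
  ∂bef = ef − bf + be.
The resulting 18×12 matrix has rank 12, and its Smith normal form has invariant factors (1,1,1,1,1,1,1,1,1,1,1,2).

From H_k ≅ ker(∂_k) / im(∂_{k+1}) we obtain:

  H_0: rank C_0 − rank ∂_1 = 7 − 6 = 1, and the invariant factors of ∂_1 are all 1, so H_0 ≅ Z.
  H_1: rank ker ∂_1 − rank ∂_2 = (18 − 6) − 12 = 0, and ∂_2 has invariant factor 2 > 1, so H_1 ≅ Z/2.
  H_2: rank ker ∂_2 − rank ∂_3 = (12 − 12) − 0 = 0, and there is no ∂_3, so H_2 ≅ 0.

(K is a triangulation of the real projective plane RP^2.)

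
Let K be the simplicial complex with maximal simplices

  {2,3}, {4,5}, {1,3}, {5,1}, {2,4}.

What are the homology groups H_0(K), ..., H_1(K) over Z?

H_0 = Z,  H_1 = Z.

Order the vertices as 1 < 2 < 3 < 4 < 5. Listing each simplex with vertices in this order, K has dimension 1 with simplices:

  0-simplices (5): [1], [2], [3], [4], [5]
  1-simplices (5): [1,3], [1,5], [2,3], [2,4], [4,5]

so the chain groups are C_0 ≅ Z^5, C_1 ≅ Z^5.

Boundary ∂_1: C_1 → C_0 sends each edge [p,q] (with p < q) to q − p.
As a 5×5 matrix over Z this has rank 4, with invariant factors (1,1,1,1).

Now H_k = ker ∂_k / im ∂_{k+1}, so:

  H_0: rank C_0 − rank ∂_1 = 5 − 4 = 1, and the invariant factors of ∂_1 are all 1, so H_0 = Z.
  H_1: rank ker ∂_1 − rank ∂_2 = (5 − 4) − 0 = 1, and there is no ∂_2, so H_1 = Z.

As a check, the Euler characteristic is 5 − 5 = 0, which agrees with 1 − 1 = 0.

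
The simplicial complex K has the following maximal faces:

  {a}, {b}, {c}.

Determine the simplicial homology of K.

H_0 ≅ Z^3.

K has 3 vertices.
rank ∂_0 = 0, rank ∂_1 = 0 ⇒ b_0 = 3 − 0 − 0 = 3. So H_0 = Z^3.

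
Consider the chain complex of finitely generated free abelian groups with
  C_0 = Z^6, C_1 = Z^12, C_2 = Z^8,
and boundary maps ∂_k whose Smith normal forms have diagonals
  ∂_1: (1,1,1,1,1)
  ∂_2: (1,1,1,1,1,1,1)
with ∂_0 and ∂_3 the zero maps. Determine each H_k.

H_0 = Z,  H_1 = 0,  H_2 = Z.

H_0: b_0 = 6 − 0 − 5 = 1; torsion from ∂_1 factors > 1: none. So H_0 = Z.
H_1: b_1 = 12 − 5 − 7 = 0; torsion from ∂_2 factors > 1: none. So H_1 = 0.
H_2: b_2 = 8 − 7 − 0 = 1; torsion from ∂_3 factors > 1: none. So H_2 = Z.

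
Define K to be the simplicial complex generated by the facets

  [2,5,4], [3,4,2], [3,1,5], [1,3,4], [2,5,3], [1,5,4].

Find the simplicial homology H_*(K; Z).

Fix the vertex order 1 < 2 < 3 < 4 < 5 and write every simplex with vertices in increasing order. Then dim K = 2 and the simplices of K are:

  0-simplices (5): [1], [2], [3], [4], [5]
  1-simplices (9): [1,3], [1,4], [1,5], [2,3], [2,4], [2,5], [3,4], [3,5], [4,5]
  2-simplices (6): [1,3,4], [1,3,5], [1,4,5], [2,3,4], [2,3,5], [2,4,5]

so the chain groups are C_0 ≅ Z^5, C_1 ≅ Z^9, C_2 ≅ Z^6.

Boundary ∂_1: C_1 → C_0 maps an edge to its endpoints' difference, ∂[p,q] = q − p. For instance
  ∂[2,3] = [3] − [2].
This gives a 5×9 integer matrix of rank 4; reducing to Smith normal form yields diagonal entries (1,1,1,1).

Boundary ∂_2: C_2 → C_1 maps a triangle to the signed sum of its edges. For instance
  ∂[2,3,4] = [3,4] − [2,4] + [2,3],
  ∂[2,4,5] = [4,5] − [2,5] + [2,4].
As a 9×6 matrix over Z this has rank 5, with invariant factors (1,1,1,1,1).

Computing H_k = (kernel of ∂_k) / (image of ∂_{k+1}):

  H_0: rank C_0 − rank ∂_1 = 5 − 4 = 1, and the invariant factors of ∂_1 are all 1, so H_0 = Z.
  H_1: rank ker ∂_1 − rank ∂_2 = (9 − 4) − 5 = 0, and the invariant factors of ∂_2 are all 1, so H_1 = 0.
  H_2: rank ker ∂_2 − rank ∂_3 = (6 − 5) − 0 = 1, and there is no ∂_3, so H_2 = Z.

(K is a triangulation of the 2-sphere S^2.)

H_0 = Z,  H_1 = 0,  H_2 = Z.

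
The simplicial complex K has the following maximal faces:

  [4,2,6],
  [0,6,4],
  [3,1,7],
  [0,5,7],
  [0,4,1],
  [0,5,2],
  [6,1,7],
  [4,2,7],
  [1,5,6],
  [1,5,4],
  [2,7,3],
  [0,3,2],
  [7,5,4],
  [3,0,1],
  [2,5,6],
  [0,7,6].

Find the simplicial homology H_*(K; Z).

Take the total order 0 < 1 < 2 < 3 < 4 < 5 < 6 < 7 on the vertex set. Then K (dimension 2) consists of the simplices:

  0-simplices (8): [0], [1], [2], [3], [4], [5], [6], [7]
  1-simplices (24): (24 of them)
  2-simplices (16): [0,1,3], [0,1,4], [0,2,3], [0,2,5], [0,4,6], [0,5,7], [0,6,7], [1,3,7], [1,4,5], [1,5,6], [1,6,7], [2,3,7], [2,4,6], [2,4,7], [2,5,6], [4,5,7]

Hence C_0 ≅ Z^8, C_1 ≅ Z^24, C_2 ≅ Z^16.

Boundary ∂_1: C_1 → C_0 sends each edge [p,q] (with p < q) to q − p.
The resulting 8×24 matrix has rank 7, and its Smith normal form has invariant factors (1,1,1,1,1,1,1).

∂_2: C_2 → C_1 sends each 2-simplex [p,q,r] to [q,r] − [p,r] + [p,q]. For instance
  ∂[0,5,7] = [5,7] − [0,7] + [0,5],
  ∂[1,4,5] = [4,5] − [1,5] + [1,4].
As a 24×16 matrix over Z this has rank 15, with invariant factors (1,1,1,1,1,1,1,1,1,1,1,1,1,1,1).

Now H_k = ker ∂_k / im ∂_{k+1}, so:

  H_0: rank C_0 − rank ∂_1 = 8 − 7 = 1, and the invariant factors of ∂_1 are all 1, so H_0 ≅ Z.
  H_1: rank ker ∂_1 − rank ∂_2 = (24 − 7) − 15 = 2, and the invariant factors of ∂_2 are all 1, so H_1 ≅ Z^2.
  H_2: rank ker ∂_2 − rank ∂_3 = (16 − 15) − 0 = 1, and there is no ∂_3, so H_2 ≅ Z.

As a check, the Euler characteristic is 8 − 24 + 16 = 0, which agrees with 1 − 2 + 1 = 0.

H_0 ≅ Z,  H_1 ≅ Z^2,  H_2 ≅ Z.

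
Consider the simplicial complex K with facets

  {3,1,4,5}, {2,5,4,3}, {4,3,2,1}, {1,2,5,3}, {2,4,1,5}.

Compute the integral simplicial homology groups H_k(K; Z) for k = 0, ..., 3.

H_0 ≅ Z,  H_1 = 0,  H_2 = 0,  H_3 ≅ Z.

Take the total order 1 < 2 < 3 < 4 < 5 on the vertex set. Then K (dimension 3) consists of the simplices:

  0-simplices (5): [1], [2], [3], [4], [5]
  1-simplices (10): [1,2], [1,3], [1,4], [1,5], [2,3], [2,4], [2,5], [3,4], [3,5], [4,5]
  2-simplices (10): [1,2,3], [1,2,4], [1,2,5], [1,3,4], [1,3,5], [1,4,5], [2,3,4], [2,3,5], [2,4,5], [3,4,5]
  3-simplices (5): [1,2,3,4], [1,2,3,5], [1,2,4,5], [1,3,4,5], [2,3,4,5]

so the chain groups are C_0 ≅ Z^5, C_1 ≅ Z^10, C_2 ≅ Z^10, C_3 ≅ Z^5.

∂_1: C_1 → C_0 maps an edge to its endpoints' difference, ∂[p,q] = q − p. For instance
  ∂[4,5] = [5] − [4].
As a 5×10 matrix over Z this has rank 4, with invariant factors (1,1,1,1).

Boundary ∂_2: C_2 → C_1 acts by ∂[p,q,r] = [q,r] − [p,r] + [p,q]. For instance
  ∂[1,4,5] = [4,5] − [1,5] + [1,4],
  ∂[1,3,5] = [3,5] − [1,5] + [1,3].
The resulting 10×10 matrix has rank 6, and its Smith normal form has invariant factors (1,1,1,1,1,1).

Boundary ∂_3: C_3 → C_2 sends each 3-simplex σ to the alternating sum Σ_i (−1)^i (σ with its i-th vertex removed). For instance
  ∂[1,2,3,5] = [2,3,5] − [1,3,5] + [1,2,5] − [1,2,3],
  ∂[1,3,4,5] = [3,4,5] − [1,4,5] + [1,3,5] − [1,3,4].
The 10×5 boundary matrix has rank 4 and Smith normal form diag(1,1,1,1).

Now H_k = ker ∂_k / im ∂_{k+1}, so:

  H_0: rank C_0 − rank ∂_1 = 5 − 4 = 1, and the invariant factors of ∂_1 are all 1, so H_0 ≅ Z.
  H_1: rank ker ∂_1 − rank ∂_2 = (10 − 4) − 6 = 0, and the invariant factors of ∂_2 are all 1, so H_1 ≅ 0.
  H_2: rank ker ∂_2 − rank ∂_3 = (10 − 6) − 4 = 0, and the invariant factors of ∂_3 are all 1, so H_2 ≅ 0.
  H_3: rank ker ∂_3 − rank ∂_4 = (5 − 4) − 0 = 1, and there is no ∂_4, so H_3 ≅ Z.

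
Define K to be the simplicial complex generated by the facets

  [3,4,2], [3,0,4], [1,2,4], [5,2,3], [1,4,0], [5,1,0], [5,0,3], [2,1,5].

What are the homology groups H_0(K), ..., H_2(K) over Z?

H_0 = Z,  H_1 = 0,  H_2 = Z.

K has 6 vertices, 12 edges, 8 triangles.
rank ∂_0 = 0, rank ∂_1 = 5 ⇒ b_0 = 6 − 0 − 5 = 1; all invariant factors of ∂_1 are 1 so no torsion. So H_0 ≅ Z.
rank ∂_1 = 5, rank ∂_2 = 7 ⇒ b_1 = 12 − 5 − 7 = 0; all invariant factors of ∂_2 are 1 so no torsion. So H_1 ≅ 0.
rank ∂_2 = 7, rank ∂_3 = 0 ⇒ b_2 = 8 − 7 − 0 = 1. So H_2 ≅ Z.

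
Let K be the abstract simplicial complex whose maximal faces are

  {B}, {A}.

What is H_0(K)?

H_0 = Z^2.

We work with the vertex ordering A < B. The simplices of K, each written with vertices in increasing order, are:

  0-simplices (2): A, B

Hence C_0 ≅ Z^2.

Reading off H_k = ker ∂_k / im ∂_{k+1}:

  H_0: rank C_0 − rank ∂_1 = 2 − 0 = 2, and there is no ∂_1, so H_0 ≅ Z^2.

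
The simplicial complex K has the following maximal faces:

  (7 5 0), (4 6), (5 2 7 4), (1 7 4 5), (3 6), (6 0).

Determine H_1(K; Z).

K has 8 vertices, 14 edges, 8 triangles, 2 3-simplices.
rank ∂_1 = 7, rank ∂_2 = 6 ⇒ b_1 = 14 − 7 − 6 = 1; all invariant factors of ∂_2 are 1 so no torsion. So H_1 = Z.

H_1 ≅ Z.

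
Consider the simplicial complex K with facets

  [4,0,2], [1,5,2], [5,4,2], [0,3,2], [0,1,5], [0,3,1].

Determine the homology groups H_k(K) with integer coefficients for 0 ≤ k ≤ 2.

H_0 = Z,  H_1 = Z,  H_2 = 0.

Order the vertices as 0 < 1 < 2 < 3 < 4 < 5. Listing each simplex with vertices in this order, K has dimension 2 with simplices:

  0-simplices (6): [0], [1], [2], [3], [4], [5]
  1-simplices (12): [0,1], [0,2], [0,3], [0,4], [0,5], [1,2], [1,3], [1,5], [2,3], [2,4], [2,5], [4,5]
  2-simplices (6): [0,1,3], [0,1,5], [0,2,3], [0,2,4], [1,2,5], [2,4,5]

so the chain groups are C_0 ≅ Z^6, C_1 ≅ Z^12, C_2 ≅ Z^6.

Boundary ∂_1: C_1 → C_0 maps an edge to its endpoints' difference, ∂[p,q] = q − p. For instance
  ∂[0,4] = [4] − [0].
This gives a 6×12 integer matrix of rank 5; reducing to Smith normal form yields diagonal entries (1,1,1,1,1).

∂_2: C_2 → C_1 acts by ∂[p,q,r] = [q,r] − [p,r] + [p,q]. For instance
  ∂[0,1,5] = [1,5] − [0,5] + [0,1],
  ∂[0,2,3] = [2,3] − [0,3] + [0,2].
The 12×6 boundary matrix has rank 6 and Smith normal form diag(1,1,1,1,1,1).

Now H_k = ker ∂_k / im ∂_{k+1}, so:

  H_0: rank C_0 − rank ∂_1 = 6 − 5 = 1, and the invariant factors of ∂_1 are all 1, so H_0 = Z.
  H_1: rank ker ∂_1 − rank ∂_2 = (12 − 5) − 6 = 1, and the invariant factors of ∂_2 are all 1, so H_1 = Z.
  H_2: rank ker ∂_2 − rank ∂_3 = (6 − 6) − 0 = 0, and there is no ∂_3, so H_2 = 0.

(K is a triangulation of the cylinder S^1 x I.)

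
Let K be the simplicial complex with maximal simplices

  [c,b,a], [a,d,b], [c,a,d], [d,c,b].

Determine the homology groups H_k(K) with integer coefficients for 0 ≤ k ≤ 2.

H_0 ≅ Z,  H_1 = 0,  H_2 ≅ Z.

Take the total order a < b < c < d on the vertex set. Then K (dimension 2) consists of the simplices:

  0-simplices (4): a, b, c, d
  1-simplices (6): ab, ac, ad, bc, bd, cd
  2-simplices (4): abc, abd, acd, bcd

so the chain groups are C_0 ≅ Z^4, C_1 ≅ Z^6, C_2 ≅ Z^4.

Boundary ∂_1: C_1 → C_0 sends each edge [p,q] (with p < q) to q − p. For instance
  ∂ab = b − a.
The resulting 4×6 matrix has rank 3, and its Smith normal form has invariant factors (1,1,1).

Boundary ∂_2: C_2 → C_1 acts by ∂[p,q,r] = [q,r] − [p,r] + [p,q]. For instance
  ∂acd = cd − ad + ac,
  ∂abc = bc − ac + ab.
This gives a 6×4 integer matrix of rank 3; reducing to Smith normal form yields diagonal entries (1,1,1).

From H_k ≅ ker(∂_k) / im(∂_{k+1}) we obtain:

  H_0: rank C_0 − rank ∂_1 = 4 − 3 = 1, and the invariant factors of ∂_1 are all 1, so H_0 ≅ Z.
  H_1: rank ker ∂_1 − rank ∂_2 = (6 − 3) − 3 = 0, and the invariant factors of ∂_2 are all 1, so H_1 ≅ 0.
  H_2: rank ker ∂_2 − rank ∂_3 = (4 − 3) − 0 = 1, and there is no ∂_3, so H_2 ≅ Z.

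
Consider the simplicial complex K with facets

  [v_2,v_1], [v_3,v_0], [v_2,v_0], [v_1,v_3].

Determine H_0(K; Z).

H_0 ≅ Z.

Take the total order v_0 < v_1 < v_2 < v_3 on the vertex set. Then K (dimension 1) consists of the simplices:

  0-simplices (4): [v_0], [v_1], [v_2], [v_3]
  1-simplices (4): [v_0,v_2], [v_0,v_3], [v_1,v_2], [v_1,v_3]

Hence C_0 ≅ Z^4, C_1 ≅ Z^4.

Boundary ∂_1: C_1 → C_0 maps an edge to its endpoints' difference, ∂[p,q] = q − p.
This gives a 4×4 integer matrix of rank 3; reducing to Smith normal form yields diagonal entries (1,1,1).

Computing H_k = (kernel of ∂_k) / (image of ∂_{k+1}):

  H_0: rank C_0 − rank ∂_1 = 4 − 3 = 1, and the invariant factors of ∂_1 are all 1, so H_0 = Z.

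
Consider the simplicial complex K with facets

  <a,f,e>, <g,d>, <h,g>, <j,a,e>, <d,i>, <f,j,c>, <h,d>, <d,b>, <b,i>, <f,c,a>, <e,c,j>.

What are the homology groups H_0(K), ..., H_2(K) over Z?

H_0 = Z^2,  H_1 = Z^3,  H_2 = 0.

Order the vertices as a < b < c < d < e < f < g < h < i < j. Listing each simplex with vertices in this order, K has dimension 2 with simplices:

  0-simplices (10): a, b, c, d, e, f, g, h, i, j
  1-simplices (16): ac, ae, af, aj, bd, bi, ce, cf, cj, dg, dh, di, ef, ej, fj, gh
  2-simplices (5): acf, aef, aej, cej, cfj

giving chain groups C_0 ≅ Z^10, C_1 ≅ Z^16, C_2 ≅ Z^5.

Boundary ∂_1: C_1 → C_0 sends each edge [p,q] (with p < q) to q − p.
This gives a 10×16 integer matrix of rank 8; reducing to Smith normal form yields diagonal entries (1,1,1,1,1,1,1,1).

Boundary ∂_2: C_2 → C_1 sends each 2-simplex [p,q,r] to [q,r] − [p,r] + [p,q]. For instance
  ∂acf = cf − af + ac,
  ∂cej = ej − cj + ce.
As a 16×5 matrix over Z this has rank 5, with invariant factors (1,1,1,1,1).

From H_k ≅ ker(∂_k) / im(∂_{k+1}) we obtain:

  H_0: rank C_0 − rank ∂_1 = 10 − 8 = 2, and the invariant factors of ∂_1 are all 1, so H_0 = Z^2.
  H_1: rank ker ∂_1 − rank ∂_2 = (16 − 8) − 5 = 3, and the invariant factors of ∂_2 are all 1, so H_1 = Z^3.
  H_2: rank ker ∂_2 − rank ∂_3 = (5 − 5) − 0 = 0, and there is no ∂_3, so H_2 = 0.

As a check, the Euler characteristic is 10 − 16 + 5 = -1, which agrees with 2 − 3 + 0 = -1.
(K is a triangulation of the disjoint union of the Möbius band and a wedge of 2 circles.)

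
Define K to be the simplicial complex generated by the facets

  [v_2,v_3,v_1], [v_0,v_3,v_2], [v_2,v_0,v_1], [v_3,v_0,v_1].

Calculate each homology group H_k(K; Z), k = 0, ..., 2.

H_0 ≅ Z,  H_1 = 0,  H_2 ≅ Z.

Fix the vertex order v_0 < v_1 < v_2 < v_3 and write every simplex with vertices in increasing order. Then dim K = 2 and the simplices of K are:

  0-simplices (4): [v_0], [v_1], [v_2], [v_3]
  1-simplices (6): [v_0,v_1], [v_0,v_2], [v_0,v_3], [v_1,v_2], [v_1,v_3], [v_2,v_3]
  2-simplices (4): [v_0,v_1,v_2], [v_0,v_1,v_3], [v_0,v_2,v_3], [v_1,v_2,v_3]

Hence C_0 ≅ Z^4, C_1 ≅ Z^6, C_2 ≅ Z^4.

The boundary map ∂_1: C_1 → C_0 is given by ∂[p,q] = [q] − [p]. For instance
  ∂[v_0,v_3] = [v_3] − [v_0].
The resulting 4×6 matrix has rank 3, and its Smith normal form has invariant factors (1,1,1).

Boundary ∂_2: C_2 → C_1 sends each 2-simplex [p,q,r] to [q,r] − [p,r] + [p,q]. For instance
  ∂[v_0,v_1,v_2] = [v_1,v_2] − [v_0,v_2] + [v_0,v_1],
  ∂[v_0,v_2,v_3] = [v_2,v_3] − [v_0,v_3] + [v_0,v_2].
The 6×4 boundary matrix has rank 3 and Smith normal form diag(1,1,1).

Computing H_k = (kernel of ∂_k) / (image of ∂_{k+1}):

  H_0: rank C_0 − rank ∂_1 = 4 − 3 = 1, and the invariant factors of ∂_1 are all 1, so H_0 = Z.
  H_1: rank ker ∂_1 − rank ∂_2 = (6 − 3) − 3 = 0, and the invariant factors of ∂_2 are all 1, so H_1 = 0.
  H_2: rank ker ∂_2 − rank ∂_3 = (4 − 3) − 0 = 1, and there is no ∂_3, so H_2 = Z.

As a check, the Euler characteristic is 4 − 6 + 4 = 2, which agrees with 1 − 0 + 1 = 2.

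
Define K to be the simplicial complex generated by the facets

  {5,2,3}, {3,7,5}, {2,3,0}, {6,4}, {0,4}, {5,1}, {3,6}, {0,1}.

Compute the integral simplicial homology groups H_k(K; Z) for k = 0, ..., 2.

H_0 ≅ Z,  H_1 ≅ Z^2,  H_2 = 0.

K has 8 vertices, 12 edges, 3 triangles.
rank ∂_0 = 0, rank ∂_1 = 7 ⇒ b_0 = 8 − 0 − 7 = 1; all invariant factors of ∂_1 are 1 so no torsion. So H_0 = Z.
rank ∂_1 = 7, rank ∂_2 = 3 ⇒ b_1 = 12 − 7 − 3 = 2; all invariant factors of ∂_2 are 1 so no torsion. So H_1 = Z^2.
rank ∂_2 = 3, rank ∂_3 = 0 ⇒ b_2 = 3 − 3 − 0 = 0. So H_2 = 0.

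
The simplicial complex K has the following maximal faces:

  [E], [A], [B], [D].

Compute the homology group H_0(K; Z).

Fix the vertex order A < B < D < E and write every simplex with vertices in increasing order. Then dim K = 0 and the simplices of K are:

  0-simplices (4): A, B, D, E

giving chain groups C_0 ≅ Z^4.

Now H_k = ker ∂_k / im ∂_{k+1}, so:

  H_0: rank C_0 − rank ∂_1 = 4 − 0 = 4, and there is no ∂_1, so H_0 = Z^4.

H_0 = Z^4.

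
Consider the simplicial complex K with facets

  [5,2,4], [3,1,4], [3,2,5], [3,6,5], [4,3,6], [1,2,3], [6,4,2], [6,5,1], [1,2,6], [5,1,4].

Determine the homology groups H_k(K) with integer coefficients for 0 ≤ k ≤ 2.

H_0 = Z,  H_1 = Z/2,  H_2 = 0.

Fix the vertex order 1 < 2 < 3 < 4 < 5 < 6 and write every simplex with vertices in increasing order. Then dim K = 2 and the simplices of K are:

  0-simplices (6): [1], [2], [3], [4], [5], [6]
  1-simplices (15): [1,2], [1,3], [1,4], [1,5], [1,6], [2,3], [2,4], [2,5], [2,6], [3,4], [3,5], [3,6], [4,5], [4,6], [5,6]
  2-simplices (10): [1,2,3], [1,2,6], [1,3,4], [1,4,5], [1,5,6], [2,3,5], [2,4,5], [2,4,6], [3,4,6], [3,5,6]

so the chain groups are C_0 ≅ Z^6, C_1 ≅ Z^15, C_2 ≅ Z^10.

The boundary map ∂_1: C_1 → C_0 sends each edge [p,q] (with p < q) to q − p.
The 6×15 boundary matrix has rank 5 and Smith normal form diag(1,1,1,1,1).

∂_2: C_2 → C_1 sends each 2-simplex [p,q,r] to [q,r] − [p,r] + [p,q]. For instance
  ∂[2,4,6] = [4,6] − [2,6] + [2,4],
  ∂[1,4,5] = [4,5] − [1,5] + [1,4].
As a 15×10 matrix over Z this has rank 10, with invariant factors (1,1,1,1,1,1,1,1,1,2).

Computing H_k = (kernel of ∂_k) / (image of ∂_{k+1}):

  H_0: rank C_0 − rank ∂_1 = 6 − 5 = 1, and the invariant factors of ∂_1 are all 1, so H_0 = Z.
  H_1: rank ker ∂_1 − rank ∂_2 = (15 − 5) − 10 = 0, and ∂_2 has invariant factor 2 > 1, so H_1 = Z/2.
  H_2: rank ker ∂_2 − rank ∂_3 = (10 − 10) − 0 = 0, and there is no ∂_3, so H_2 = 0.

As a check, the Euler characteristic is 6 − 15 + 10 = 1, which agrees with 1 − 0 + 0 = 1.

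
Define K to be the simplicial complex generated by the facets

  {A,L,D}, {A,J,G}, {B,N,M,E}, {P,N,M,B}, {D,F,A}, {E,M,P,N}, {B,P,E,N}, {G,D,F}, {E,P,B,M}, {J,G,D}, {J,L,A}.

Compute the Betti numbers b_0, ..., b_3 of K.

Fix the vertex order A < B < D < E < F < G < J < L < M < N < P and write every simplex with vertices in increasing order. Then dim K = 3 and the simplices of K are:

  0-simplices (11): A, B, D, E, F, G, J, L, M, N, P
  1-simplices (22): AD, AF, AG, AJ, AL, BE, BM, BN, BP, DF, DG, DJ, DL, EM, EN, EP, FG, GJ, JL, MN, MP, NP
  2-simplices (16): ADF, ADL, AGJ, AJL, BEM, BEN, BEP, BMN, BMP, BNP, DFG, DGJ, EMN, EMP, ENP, MNP
  3-simplices (5): BEMN, BEMP, BENP, BMNP, EMNP

so the chain groups are C_0 ≅ Z^11, C_1 ≅ Z^22, C_2 ≅ Z^16, C_3 ≅ Z^5.

∂_1: C_1 → C_0 is given by ∂[p,q] = [q] − [p]. For instance
  ∂NP = P − N.
This gives a 11×22 integer matrix of rank 9; reducing to Smith normal form yields diagonal entries (1,1,1,1,1,1,1,1,1).

Boundary ∂_2: C_2 → C_1 sends each 2-simplex [p,q,r] to [q,r] − [p,r] + [p,q]. For instance
  ∂BEN = EN − BN + BE,
  ∂ADL = DL − AL + AD.
As a 22×16 matrix over Z this has rank 12, with invariant factors (1,1,1,1,1,1,1,1,1,1,1,1).

∂_3: C_3 → C_2 sends each 3-simplex σ to the alternating sum Σ_i (−1)^i (σ with its i-th vertex removed). For instance
  ∂BMNP = MNP − BNP + BMP − BMN,
  ∂EMNP = MNP − ENP + EMP − EMN.
The 16×5 boundary matrix has rank 4 and Smith normal form diag(1,1,1,1).

Computing H_k = (kernel of ∂_k) / (image of ∂_{k+1}):

  H_0: rank C_0 − rank ∂_1 = 11 − 9 = 2, and the invariant factors of ∂_1 are all 1, so H_0 = Z^2.
  H_1: rank ker ∂_1 − rank ∂_2 = (22 − 9) − 12 = 1, and the invariant factors of ∂_2 are all 1, so H_1 = Z.
  H_2: rank ker ∂_2 − rank ∂_3 = (16 − 12) − 4 = 0, and the invariant factors of ∂_3 are all 1, so H_2 = 0.
  H_3: rank ker ∂_3 − rank ∂_4 = (5 − 4) − 0 = 1, and there is no ∂_4, so H_3 = Z.

Hence the Betti numbers are b_0 = 2, b_1 = 1, b_2 = 0, b_3 = 1.

b_0 = 2, b_1 = 1, b_2 = 0, b_3 = 1.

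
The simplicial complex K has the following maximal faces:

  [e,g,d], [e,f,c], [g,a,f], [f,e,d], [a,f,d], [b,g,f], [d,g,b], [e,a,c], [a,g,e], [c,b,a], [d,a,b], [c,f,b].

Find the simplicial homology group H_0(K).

H_0 ≅ Z.

Order the vertices as a < b < c < d < e < f < g. Listing each simplex with vertices in this order, K has dimension 2 with simplices:

  0-simplices (7): a, b, c, d, e, f, g
  1-simplices (18): ab, ac, ad, ae, af, ag, bc, bd, bf, bg, ce, cf, de, df, dg, ef, eg, fg
  2-simplices (12): abc, abd, ace, adf, aeg, afg, bcf, bdg, bfg, cef, def, deg

giving chain groups C_0 ≅ Z^7, C_1 ≅ Z^18, C_2 ≅ Z^12.

The boundary map ∂_1: C_1 → C_0 sends each edge [p,q] (with p < q) to q − p. For instance
  ∂eg = g − e.
The resulting 7×18 matrix has rank 6, and its Smith normal form has invariant factors (1,1,1,1,1,1).

∂_2: C_2 → C_1 maps a triangle to the signed sum of its edges. For instance
  ∂ace = ce − ae + ac,
  ∂adf = df − af + ad.
The 18×12 boundary matrix has rank 12 and Smith normal form diag(1,1,1,1,1,1,1,1,1,1,1,2).

From H_k ≅ ker(∂_k) / im(∂_{k+1}) we obtain:

  H_0: rank C_0 − rank ∂_1 = 7 − 6 = 1, and the invariant factors of ∂_1 are all 1, so H_0 ≅ Z.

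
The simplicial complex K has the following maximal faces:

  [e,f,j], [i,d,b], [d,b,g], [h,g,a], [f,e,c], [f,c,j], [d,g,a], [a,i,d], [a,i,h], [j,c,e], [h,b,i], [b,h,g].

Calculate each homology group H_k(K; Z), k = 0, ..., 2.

Order the vertices as a < b < c < d < e < f < g < h < i < j. Listing each simplex with vertices in this order, K has dimension 2 with simplices:

  0-simplices (10): a, b, c, d, e, f, g, h, i, j
  1-simplices (18): ad, ag, ah, ai, bd, bg, bh, bi, ce, cf, cj, dg, di, ef, ej, fj, gh, hi
  2-simplices (12): adg, adi, agh, ahi, bdg, bdi, bgh, bhi, cef, cej, cfj, efj

giving chain groups C_0 ≅ Z^10, C_1 ≅ Z^18, C_2 ≅ Z^12.

The boundary map ∂_1: C_1 → C_0 sends each edge [p,q] (with p < q) to q − p. For instance
  ∂bi = i − b.
This gives a 10×18 integer matrix of rank 8; reducing to Smith normal form yields diagonal entries (1,1,1,1,1,1,1,1).

Boundary ∂_2: C_2 → C_1 sends each 2-simplex [p,q,r] to [q,r] − [p,r] + [p,q]. For instance
  ∂bgh = gh − bh + bg,
  ∂adg = dg − ag + ad.
The 18×12 boundary matrix has rank 10 and Smith normal form diag(1,1,1,1,1,1,1,1,1,1).

Reading off H_k = ker ∂_k / im ∂_{k+1}:

  H_0: rank C_0 − rank ∂_1 = 10 − 8 = 2, and the invariant factors of ∂_1 are all 1, so H_0 = Z^2.
  H_1: rank ker ∂_1 − rank ∂_2 = (18 − 8) − 10 = 0, and the invariant factors of ∂_2 are all 1, so H_1 = 0.
  H_2: rank ker ∂_2 − rank ∂_3 = (12 − 10) − 0 = 2, and there is no ∂_3, so H_2 = Z^2.

As a check, the Euler characteristic is 10 − 18 + 12 = 4, which agrees with 2 − 0 + 2 = 4.
(K is a triangulation of the disjoint union of the 2-sphere S^2 and the 2-sphere S^2.)

H_0 ≅ Z^2,  H_1 = 0,  H_2 ≅ Z^2.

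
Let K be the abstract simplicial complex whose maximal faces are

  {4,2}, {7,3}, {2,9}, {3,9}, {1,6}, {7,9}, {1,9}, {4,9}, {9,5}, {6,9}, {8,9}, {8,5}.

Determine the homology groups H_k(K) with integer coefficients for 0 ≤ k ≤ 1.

Order the vertices as 1 < 2 < 3 < 4 < 5 < 6 < 7 < 8 < 9. Listing each simplex with vertices in this order, K has dimension 1 with simplices:

  0-simplices (9): [1], [2], [3], [4], [5], [6], [7], [8], [9]
  1-simplices (12): [1,6], [1,9], [2,4], [2,9], [3,7], [3,9], [4,9], [5,8], [5,9], [6,9], [7,9], [8,9]

so the chain groups are C_0 ≅ Z^9, C_1 ≅ Z^12.

Boundary ∂_1: C_1 → C_0 is given by ∂[p,q] = [q] − [p]. For instance
  ∂[2,9] = [9] − [2].
This gives a 9×12 integer matrix of rank 8; reducing to Smith normal form yields diagonal entries (1,1,1,1,1,1,1,1).

From H_k ≅ ker(∂_k) / im(∂_{k+1}) we obtain:

  H_0: rank C_0 − rank ∂_1 = 9 − 8 = 1, and the invariant factors of ∂_1 are all 1, so H_0 = Z.
  H_1: rank ker ∂_1 − rank ∂_2 = (12 − 8) − 0 = 4, and there is no ∂_2, so H_1 = Z^4.

As a check, the Euler characteristic is 9 − 12 = -3, which agrees with 1 − 4 = -3.

H_0 = Z,  H_1 = Z^4.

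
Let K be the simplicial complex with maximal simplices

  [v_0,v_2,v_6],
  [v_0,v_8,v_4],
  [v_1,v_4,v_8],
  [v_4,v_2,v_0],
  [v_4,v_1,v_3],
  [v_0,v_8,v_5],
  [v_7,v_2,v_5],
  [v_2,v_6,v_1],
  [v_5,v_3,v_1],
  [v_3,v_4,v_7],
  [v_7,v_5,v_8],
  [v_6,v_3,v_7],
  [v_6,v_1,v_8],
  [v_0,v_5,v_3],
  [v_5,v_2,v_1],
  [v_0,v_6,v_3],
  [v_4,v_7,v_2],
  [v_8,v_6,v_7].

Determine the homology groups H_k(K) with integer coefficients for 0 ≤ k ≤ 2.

H_0 ≅ Z,  H_1 ≅ Z^2,  H_2 ≅ Z.

We work with the vertex ordering v_0 < v_1 < v_2 < v_3 < v_4 < v_5 < v_6 < v_7 < v_8. The simplices of K, each written with vertices in increasing order, are:

  0-simplices (9): [v_0], [v_1], [v_2], [v_3], [v_4], [v_5], [v_6], [v_7], [v_8]
  1-simplices (27): (27 of them)
  2-simplices (18): (18 of them)

Hence C_0 ≅ Z^9, C_1 ≅ Z^27, C_2 ≅ Z^18.

∂_1: C_1 → C_0 maps an edge to its endpoints' difference, ∂[p,q] = q − p.
The 9×27 boundary matrix has rank 8 and Smith normal form diag(1,1,1,1,1,1,1,1).

The boundary map ∂_2: C_2 → C_1 sends each 2-simplex [p,q,r] to [q,r] − [p,r] + [p,q]. For instance
  ∂[v_1,v_4,v_8] = [v_4,v_8] − [v_1,v_8] + [v_1,v_4],
  ∂[v_1,v_2,v_5] = [v_2,v_5] − [v_1,v_5] + [v_1,v_2].
The resulting 27×18 matrix has rank 17, and its Smith normal form has invariant factors (1,1,1,1,1,1,1,1,1,1,1,1,1,1,1,1,1).

From H_k ≅ ker(∂_k) / im(∂_{k+1}) we obtain:

  H_0: rank C_0 − rank ∂_1 = 9 − 8 = 1, and the invariant factors of ∂_1 are all 1, so H_0 ≅ Z.
  H_1: rank ker ∂_1 − rank ∂_2 = (27 − 8) − 17 = 2, and the invariant factors of ∂_2 are all 1, so H_1 ≅ Z^2.
  H_2: rank ker ∂_2 − rank ∂_3 = (18 − 17) − 0 = 1, and there is no ∂_3, so H_2 ≅ Z.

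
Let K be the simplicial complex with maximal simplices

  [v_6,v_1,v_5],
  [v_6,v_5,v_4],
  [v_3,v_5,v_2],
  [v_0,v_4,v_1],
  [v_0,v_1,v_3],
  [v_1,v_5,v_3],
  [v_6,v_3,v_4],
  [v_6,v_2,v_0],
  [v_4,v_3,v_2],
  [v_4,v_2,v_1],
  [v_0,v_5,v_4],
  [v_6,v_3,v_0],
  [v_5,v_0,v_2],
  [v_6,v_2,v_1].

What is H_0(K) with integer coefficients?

Take the total order v_0 < v_1 < v_2 < v_3 < v_4 < v_5 < v_6 on the vertex set. Then K (dimension 2) consists of the simplices:

  0-simplices (7): [v_0], [v_1], [v_2], [v_3], [v_4], [v_5], [v_6]
  1-simplices (21): (21 of them)
  2-simplices (14): (14 of them)

giving chain groups C_0 ≅ Z^7, C_1 ≅ Z^21, C_2 ≅ Z^14.

The boundary map ∂_1: C_1 → C_0 sends each edge [p,q] (with p < q) to q − p. For instance
  ∂[v_3,v_4] = [v_4] − [v_3].
This gives a 7×21 integer matrix of rank 6; reducing to Smith normal form yields diagonal entries (1,1,1,1,1,1).

Boundary ∂_2: C_2 → C_1 maps a triangle to the signed sum of its edges. For instance
  ∂[v_1,v_3,v_5] = [v_3,v_5] − [v_1,v_5] + [v_1,v_3],
  ∂[v_1,v_2,v_4] = [v_2,v_4] − [v_1,v_4] + [v_1,v_2].
The 21×14 boundary matrix has rank 13 and Smith normal form diag(1,1,1,1,1,1,1,1,1,1,1,1,1).

Now H_k = ker ∂_k / im ∂_{k+1}, so:

  H_0: rank C_0 − rank ∂_1 = 7 − 6 = 1, and the invariant factors of ∂_1 are all 1, so H_0 ≅ Z.

H_0 ≅ Z.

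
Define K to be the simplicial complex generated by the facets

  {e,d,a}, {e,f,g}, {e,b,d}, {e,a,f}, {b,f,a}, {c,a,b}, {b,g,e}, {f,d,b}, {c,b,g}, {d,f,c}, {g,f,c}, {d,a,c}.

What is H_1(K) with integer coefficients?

H_1 ≅ Z/2.

Order the vertices as a < b < c < d < e < f < g. Listing each simplex with vertices in this order, K has dimension 2 with simplices:

  0-simplices (7): a, b, c, d, e, f, g
  1-simplices (18): ab, ac, ad, ae, af, bc, bd, be, bf, bg, cd, cf, cg, de, df, ef, eg, fg
  2-simplices (12): abc, abf, acd, ade, aef, bcg, bde, bdf, beg, cdf, cfg, efg

giving chain groups C_0 ≅ Z^7, C_1 ≅ Z^18, C_2 ≅ Z^12.

∂_1: C_1 → C_0 maps an edge to its endpoints' difference, ∂[p,q] = q − p. For instance
  ∂af = f − a.
As a 7×18 matrix over Z this has rank 6, with invariant factors (1,1,1,1,1,1).

The boundary map ∂_2: C_2 → C_1 acts by ∂[p,q,r] = [q,r] − [p,r] + [p,q]. For instance
  ∂cdf = df − cf + cd,
  ∂efg = fg − eg + ef.
As a 18×12 matrix over Z this has rank 12, with invariant factors (1,1,1,1,1,1,1,1,1,1,1,2).

Reading off H_k = ker ∂_k / im ∂_{k+1}:

  H_1: rank ker ∂_1 − rank ∂_2 = (18 − 6) − 12 = 0, and ∂_2 has invariant factor 2 > 1, so H_1 ≅ Z/2.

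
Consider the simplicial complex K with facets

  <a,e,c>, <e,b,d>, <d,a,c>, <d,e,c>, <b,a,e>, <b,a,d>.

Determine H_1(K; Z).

H_1 = 0.

Take the total order a < b < c < d < e on the vertex set. Then K (dimension 2) consists of the simplices:

  0-simplices (5): a, b, c, d, e
  1-simplices (9): ab, ac, ad, ae, bd, be, cd, ce, de
  2-simplices (6): abd, abe, acd, ace, bde, cde

giving chain groups C_0 ≅ Z^5, C_1 ≅ Z^9, C_2 ≅ Z^6.

The boundary map ∂_1: C_1 → C_0 maps an edge to its endpoints' difference, ∂[p,q] = q − p.
As a 5×9 matrix over Z this has rank 4, with invariant factors (1,1,1,1).

The boundary map ∂_2: C_2 → C_1 maps a triangle to the signed sum of its edges. For instance
  ∂acd = cd − ad + ac,
  ∂abd = bd − ad + ab.
The 9×6 boundary matrix has rank 5 and Smith normal form diag(1,1,1,1,1).

Now H_k = ker ∂_k / im ∂_{k+1}, so:

  H_1: rank ker ∂_1 − rank ∂_2 = (9 − 4) − 5 = 0, and the invariant factors of ∂_2 are all 1, so H_1 = 0.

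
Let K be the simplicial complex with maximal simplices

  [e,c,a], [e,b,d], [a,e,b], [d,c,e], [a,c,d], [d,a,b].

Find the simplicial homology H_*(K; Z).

H_0 ≅ Z,  H_1 = 0,  H_2 ≅ Z.

Take the total order a < b < c < d < e on the vertex set. Then K (dimension 2) consists of the simplices:

  0-simplices (5): a, b, c, d, e
  1-simplices (9): ab, ac, ad, ae, bd, be, cd, ce, de
  2-simplices (6): abd, abe, acd, ace, bde, cde

so the chain groups are C_0 ≅ Z^5, C_1 ≅ Z^9, C_2 ≅ Z^6.

Boundary ∂_1: C_1 → C_0 sends each edge [p,q] (with p < q) to q − p.
As a 5×9 matrix over Z this has rank 4, with invariant factors (1,1,1,1).

The boundary map ∂_2: C_2 → C_1 maps a triangle to the signed sum of its edges. For instance
  ∂abd = bd − ad + ab,
  ∂acd = cd − ad + ac.
This gives a 9×6 integer matrix of rank 5; reducing to Smith normal form yields diagonal entries (1,1,1,1,1).

Computing H_k = (kernel of ∂_k) / (image of ∂_{k+1}):

  H_0: rank C_0 − rank ∂_1 = 5 − 4 = 1, and the invariant factors of ∂_1 are all 1, so H_0 ≅ Z.
  H_1: rank ker ∂_1 − rank ∂_2 = (9 − 4) − 5 = 0, and the invariant factors of ∂_2 are all 1, so H_1 ≅ 0.
  H_2: rank ker ∂_2 − rank ∂_3 = (6 − 5) − 0 = 1, and there is no ∂_3, so H_2 ≅ Z.

(K is a triangulation of the 2-sphere S^2.)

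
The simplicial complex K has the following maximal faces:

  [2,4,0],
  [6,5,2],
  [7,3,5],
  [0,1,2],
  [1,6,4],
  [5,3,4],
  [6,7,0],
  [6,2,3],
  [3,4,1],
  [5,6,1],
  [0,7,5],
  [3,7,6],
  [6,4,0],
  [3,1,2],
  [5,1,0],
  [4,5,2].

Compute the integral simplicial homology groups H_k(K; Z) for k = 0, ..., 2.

H_0 ≅ Z,  H_1 ≅ Z^2,  H_2 ≅ Z.

Take the total order 0 < 1 < 2 < 3 < 4 < 5 < 6 < 7 on the vertex set. Then K (dimension 2) consists of the simplices:

  0-simplices (8): [0], [1], [2], [3], [4], [5], [6], [7]
  1-simplices (24): (24 of them)
  2-simplices (16): [0,1,2], [0,1,5], [0,2,4], [0,4,6], [0,5,7], [0,6,7], [1,2,3], [1,3,4], [1,4,6], [1,5,6], [2,3,6], [2,4,5], [2,5,6], [3,4,5], [3,5,7], [3,6,7]

so the chain groups are C_0 ≅ Z^8, C_1 ≅ Z^24, C_2 ≅ Z^16.

∂_1: C_1 → C_0 maps an edge to its endpoints' difference, ∂[p,q] = q − p. For instance
  ∂[0,5] = [5] − [0].
As a 8×24 matrix over Z this has rank 7, with invariant factors (1,1,1,1,1,1,1).

Boundary ∂_2: C_2 → C_1 maps a triangle to the signed sum of its edges. For instance
  ∂[0,1,2] = [1,2] − [0,2] + [0,1],
  ∂[3,6,7] = [6,7] − [3,7] + [3,6].
This gives a 24×16 integer matrix of rank 15; reducing to Smith normal form yields diagonal entries (1,1,1,1,1,1,1,1,1,1,1,1,1,1,1).

Reading off H_k = ker ∂_k / im ∂_{k+1}:

  H_0: rank C_0 − rank ∂_1 = 8 − 7 = 1, and the invariant factors of ∂_1 are all 1, so H_0 ≅ Z.
  H_1: rank ker ∂_1 − rank ∂_2 = (24 − 7) − 15 = 2, and the invariant factors of ∂_2 are all 1, so H_1 ≅ Z^2.
  H_2: rank ker ∂_2 − rank ∂_3 = (16 − 15) − 0 = 1, and there is no ∂_3, so H_2 ≅ Z.

As a check, the Euler characteristic is 8 − 24 + 16 = 0, which agrees with 1 − 2 + 1 = 0.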